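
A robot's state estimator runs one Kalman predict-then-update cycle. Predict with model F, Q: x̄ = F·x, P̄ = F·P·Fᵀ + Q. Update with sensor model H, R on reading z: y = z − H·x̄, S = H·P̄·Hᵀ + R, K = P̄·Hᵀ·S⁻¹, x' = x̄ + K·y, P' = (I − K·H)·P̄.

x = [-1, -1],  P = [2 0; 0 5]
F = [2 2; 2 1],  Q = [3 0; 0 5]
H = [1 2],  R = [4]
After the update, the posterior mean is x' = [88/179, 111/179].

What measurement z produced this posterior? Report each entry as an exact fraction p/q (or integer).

x̄ = F·x = [-4, -3]
P̄ = F·P·Fᵀ + Q = [31 18; 18 18]
S = H·P̄·Hᵀ + R = [179]
K = P̄·Hᵀ·S⁻¹ = [67/179; 54/179]
x' − x̄ = [804/179, 648/179] = K·y
y = (KᵀK)⁻¹·Kᵀ·(x' − x̄) = [12]
z = y + H·x̄ = [12] + [-10] = [2]

z = [2]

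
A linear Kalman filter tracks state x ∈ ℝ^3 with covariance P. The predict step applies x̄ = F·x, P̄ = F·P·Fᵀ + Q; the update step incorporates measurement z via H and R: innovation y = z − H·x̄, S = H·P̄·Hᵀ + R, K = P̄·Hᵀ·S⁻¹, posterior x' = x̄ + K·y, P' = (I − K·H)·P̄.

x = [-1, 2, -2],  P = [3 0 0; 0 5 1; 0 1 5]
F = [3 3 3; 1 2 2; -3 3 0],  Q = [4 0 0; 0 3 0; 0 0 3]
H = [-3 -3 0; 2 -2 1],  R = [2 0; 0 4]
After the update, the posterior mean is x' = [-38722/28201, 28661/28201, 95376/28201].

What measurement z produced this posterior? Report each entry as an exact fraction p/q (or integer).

z = [1, -2]

x̄ = F·x = [-3, -1, 9]
P̄ = F·P·Fᵀ + Q = [139 81 27; 81 54 27; 27 27 75]
S = H·P̄·Hᵀ + R = [3197 -672; -672 203]
K = P̄·Hᵀ·S⁻¹ = [-5412/28201 13651/197407; -3969/28201 -13203/197407; 2502/28201 130911/197407]
x' − x̄ = [45881/28201, 56862/28201, -158433/28201] = K·y
y = (KᵀK)⁻¹·Kᵀ·(x' − x̄) = [-11, -7]
z = y + H·x̄ = [-11, -7] + [12, 5] = [1, -2]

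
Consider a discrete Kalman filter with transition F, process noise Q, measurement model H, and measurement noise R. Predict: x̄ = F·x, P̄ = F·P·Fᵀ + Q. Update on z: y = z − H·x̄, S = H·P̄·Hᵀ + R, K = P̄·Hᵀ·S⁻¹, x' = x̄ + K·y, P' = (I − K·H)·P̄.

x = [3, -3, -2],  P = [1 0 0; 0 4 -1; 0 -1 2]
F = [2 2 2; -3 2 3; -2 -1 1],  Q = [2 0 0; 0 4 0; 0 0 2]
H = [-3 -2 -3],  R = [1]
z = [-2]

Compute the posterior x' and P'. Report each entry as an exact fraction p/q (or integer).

x' = [862/175, -2434/525, -91/75]
P' = [2398/175 -562/175 -288/25; -562/175 3734/525 -109/75; -288/25 -109/75 938/75]

x̄ = F·x = [-4, -21, -5]
P̄ = F·P·Fᵀ + Q = [22 12 -8; 12 35 5; -8 5 14]
y = z − H·x̄ = [-71]
S = H·P̄·Hᵀ + R = [525]
K = P̄·Hᵀ·S⁻¹ = [-22/175; -121/525; -4/75]
x' = x̄ + K·y = [862/175, -2434/525, -91/75]
P' = (I − K·H)·P̄ = [2398/175 -562/175 -288/25; -562/175 3734/525 -109/75; -288/25 -109/75 938/75]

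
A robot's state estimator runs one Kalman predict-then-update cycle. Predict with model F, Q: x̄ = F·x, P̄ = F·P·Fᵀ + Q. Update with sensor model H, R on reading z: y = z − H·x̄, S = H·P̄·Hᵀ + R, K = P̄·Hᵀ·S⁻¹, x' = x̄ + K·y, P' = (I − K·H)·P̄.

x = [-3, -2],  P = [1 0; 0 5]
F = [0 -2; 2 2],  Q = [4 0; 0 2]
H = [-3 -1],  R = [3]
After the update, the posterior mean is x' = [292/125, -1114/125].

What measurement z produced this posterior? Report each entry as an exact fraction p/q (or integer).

z = [2]

x̄ = F·x = [4, -10]
P̄ = F·P·Fᵀ + Q = [24 -20; -20 26]
S = H·P̄·Hᵀ + R = [125]
K = P̄·Hᵀ·S⁻¹ = [-52/125; 34/125]
x' − x̄ = [-208/125, 136/125] = K·y
y = (KᵀK)⁻¹·Kᵀ·(x' − x̄) = [4]
z = y + H·x̄ = [4] + [-2] = [2]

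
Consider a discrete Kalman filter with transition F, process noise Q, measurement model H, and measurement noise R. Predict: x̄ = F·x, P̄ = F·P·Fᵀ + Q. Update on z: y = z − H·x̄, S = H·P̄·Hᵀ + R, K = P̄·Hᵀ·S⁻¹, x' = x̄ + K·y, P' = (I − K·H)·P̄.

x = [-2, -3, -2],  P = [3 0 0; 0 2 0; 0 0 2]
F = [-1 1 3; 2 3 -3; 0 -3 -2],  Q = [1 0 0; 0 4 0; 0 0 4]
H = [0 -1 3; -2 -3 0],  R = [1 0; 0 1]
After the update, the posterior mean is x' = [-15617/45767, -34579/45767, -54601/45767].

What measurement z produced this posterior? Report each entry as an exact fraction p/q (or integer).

x̄ = F·x = [-7, -7, 13]
P̄ = F·P·Fᵀ + Q = [24 -18 -18; -18 52 -6; -18 -6 30]
S = H·P̄·Hᵀ + R = [359 282; 282 349]
K = P̄·Hᵀ·S⁻¹ = [-14256/45767 12306/45767; 9410/45767 -23340/45767; 18276/45767 -7686/45767]
x' − x̄ = [304752/45767, 285790/45767, -649572/45767] = K·y
y = (KᵀK)⁻¹·Kᵀ·(x' − x̄) = [-49, -32]
z = y + H·x̄ = [-49, -32] + [46, 35] = [-3, 3]

z = [-3, 3]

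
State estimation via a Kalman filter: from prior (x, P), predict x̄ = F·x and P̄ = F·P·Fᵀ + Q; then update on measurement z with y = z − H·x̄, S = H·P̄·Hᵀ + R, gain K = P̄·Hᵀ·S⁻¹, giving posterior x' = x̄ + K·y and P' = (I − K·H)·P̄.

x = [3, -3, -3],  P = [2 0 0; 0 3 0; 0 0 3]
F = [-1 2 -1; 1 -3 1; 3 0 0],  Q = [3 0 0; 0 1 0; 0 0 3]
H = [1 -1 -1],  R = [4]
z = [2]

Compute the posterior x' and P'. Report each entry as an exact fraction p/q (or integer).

x̄ = F·x = [-6, 9, 9]
P̄ = F·P·Fᵀ + Q = [20 -23 -6; -23 33 6; -6 6 21]
y = z − H·x̄ = [26]
S = H·P̄·Hᵀ + R = [148]
K = P̄·Hᵀ·S⁻¹ = [49/148; -31/74; -33/148]
x' = x̄ + K·y = [193/74, -70/37, 237/74]
P' = (I − K·H)·P̄ = [559/148 -183/74 729/148; -183/74 260/37 -579/74; 729/148 -579/74 2019/148]

x' = [193/74, -70/37, 237/74]
P' = [559/148 -183/74 729/148; -183/74 260/37 -579/74; 729/148 -579/74 2019/148]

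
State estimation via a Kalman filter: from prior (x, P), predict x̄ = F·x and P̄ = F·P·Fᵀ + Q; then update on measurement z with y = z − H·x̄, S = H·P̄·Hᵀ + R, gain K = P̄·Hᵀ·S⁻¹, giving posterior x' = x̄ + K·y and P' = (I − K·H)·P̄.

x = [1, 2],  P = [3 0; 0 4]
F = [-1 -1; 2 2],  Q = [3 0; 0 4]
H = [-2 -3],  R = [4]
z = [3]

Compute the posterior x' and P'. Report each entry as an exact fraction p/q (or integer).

x' = [-81/82, -9/41]
P' = [289/41 -200/41; -200/41 156/41]

x̄ = F·x = [-3, 6]
P̄ = F·P·Fᵀ + Q = [10 -14; -14 32]
y = z − H·x̄ = [15]
S = H·P̄·Hᵀ + R = [164]
K = P̄·Hᵀ·S⁻¹ = [11/82; -17/41]
x' = x̄ + K·y = [-81/82, -9/41]
P' = (I − K·H)·P̄ = [289/41 -200/41; -200/41 156/41]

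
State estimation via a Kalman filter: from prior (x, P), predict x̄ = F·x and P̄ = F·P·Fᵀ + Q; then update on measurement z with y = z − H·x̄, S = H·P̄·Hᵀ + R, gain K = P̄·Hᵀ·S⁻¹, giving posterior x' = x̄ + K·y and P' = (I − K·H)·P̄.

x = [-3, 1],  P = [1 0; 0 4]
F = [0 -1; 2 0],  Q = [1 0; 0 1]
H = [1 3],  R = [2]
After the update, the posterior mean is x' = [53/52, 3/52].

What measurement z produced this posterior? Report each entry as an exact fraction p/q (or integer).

x̄ = F·x = [-1, -6]
P̄ = F·P·Fᵀ + Q = [5 0; 0 5]
S = H·P̄·Hᵀ + R = [52]
K = P̄·Hᵀ·S⁻¹ = [5/52; 15/52]
x' − x̄ = [105/52, 315/52] = K·y
y = (KᵀK)⁻¹·Kᵀ·(x' − x̄) = [21]
z = y + H·x̄ = [21] + [-19] = [2]

z = [2]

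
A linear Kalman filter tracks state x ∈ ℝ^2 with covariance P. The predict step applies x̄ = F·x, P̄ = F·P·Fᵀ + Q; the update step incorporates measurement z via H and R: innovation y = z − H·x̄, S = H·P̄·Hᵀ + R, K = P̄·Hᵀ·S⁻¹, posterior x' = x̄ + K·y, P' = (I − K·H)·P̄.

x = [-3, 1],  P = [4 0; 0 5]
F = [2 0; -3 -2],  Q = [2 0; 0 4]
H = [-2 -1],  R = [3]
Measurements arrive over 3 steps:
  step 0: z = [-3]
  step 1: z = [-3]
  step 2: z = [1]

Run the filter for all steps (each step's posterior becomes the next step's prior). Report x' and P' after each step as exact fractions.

step 0: x' = [-46/13, 123/13], P' = [186/13 -360/13; -360/13 732/13]
step 1: x' = [13852/4749, -14450/4749], P' = [14018/4749 -22444/4749; -22444/4749 47834/4749]
step 2: x' = [768848/366365, -1761558/366365], P' = [1117314/366365 -1824204/366365; -1824204/366365 3883914/366365]

step 0: x̄ = F·x = [-6, 7]
step 0: P̄ = F·P·Fᵀ + Q = [18 -24; -24 60]
step 0: y = z − H·x̄ = [-8]
step 0: S = H·P̄·Hᵀ + R = [39]
step 0: K = P̄·Hᵀ·S⁻¹ = [-4/13; -4/13]
step 0: x' = x̄ + K·y = [-46/13, 123/13]
step 0: P' = (I − K·H)·P̄ = [186/13 -360/13; -360/13 732/13]
step 1: x̄ = F·x = [-92/13, -108/13]
step 1: P̄ = F·P·Fᵀ + Q = [770/13 324/13; 324/13 334/13]
step 1: y = z − H·x̄ = [-331/13]
step 1: S = H·P̄·Hᵀ + R = [4749/13]
step 1: K = P̄·Hᵀ·S⁻¹ = [-1864/4749; -982/4749]
step 1: x' = x̄ + K·y = [13852/4749, -14450/4749]
step 1: P' = (I − K·H)·P̄ = [14018/4749 -22444/4749; -22444/4749 47834/4749]
step 2: x̄ = F·x = [27704/4749, -12656/4749]
step 2: P̄ = F·P·Fᵀ + Q = [65570/4749 5668/4749; 5668/4749 67166/4749]
step 2: y = z − H·x̄ = [47501/4749]
step 2: S = H·P̄·Hᵀ + R = [366365/4749]
step 2: K = P̄·Hᵀ·S⁻¹ = [-136808/366365; -78502/366365]
step 2: x' = x̄ + K·y = [768848/366365, -1761558/366365]
step 2: P' = (I − K·H)·P̄ = [1117314/366365 -1824204/366365; -1824204/366365 3883914/366365]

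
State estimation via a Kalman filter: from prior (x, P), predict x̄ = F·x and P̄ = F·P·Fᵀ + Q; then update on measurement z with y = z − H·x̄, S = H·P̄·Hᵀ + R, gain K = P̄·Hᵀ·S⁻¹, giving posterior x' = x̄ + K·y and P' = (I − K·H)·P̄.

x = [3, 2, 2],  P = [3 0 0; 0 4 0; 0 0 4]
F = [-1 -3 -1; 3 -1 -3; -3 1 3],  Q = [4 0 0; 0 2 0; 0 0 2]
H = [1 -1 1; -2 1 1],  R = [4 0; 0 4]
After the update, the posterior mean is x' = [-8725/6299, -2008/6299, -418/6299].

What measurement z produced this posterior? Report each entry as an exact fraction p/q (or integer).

x̄ = F·x = [-11, 1, -1]
P̄ = F·P·Fᵀ + Q = [47 15 -15; 15 69 -67; -15 -67 69]
S = H·P̄·Hᵀ + R = [263 -34; -34 196]
K = P̄·Hᵀ·S⁻¹ = [17/6299 -3018/6299; -6167/12598 -5739/25196; 6201/12598 6265/25196]
x' − x̄ = [60564/6299, -8307/6299, 5881/6299] = K·y
y = (KᵀK)⁻¹·Kᵀ·(x' − x̄) = [12, -20]
z = y + H·x̄ = [12, -20] + [-13, 22] = [-1, 2]

z = [-1, 2]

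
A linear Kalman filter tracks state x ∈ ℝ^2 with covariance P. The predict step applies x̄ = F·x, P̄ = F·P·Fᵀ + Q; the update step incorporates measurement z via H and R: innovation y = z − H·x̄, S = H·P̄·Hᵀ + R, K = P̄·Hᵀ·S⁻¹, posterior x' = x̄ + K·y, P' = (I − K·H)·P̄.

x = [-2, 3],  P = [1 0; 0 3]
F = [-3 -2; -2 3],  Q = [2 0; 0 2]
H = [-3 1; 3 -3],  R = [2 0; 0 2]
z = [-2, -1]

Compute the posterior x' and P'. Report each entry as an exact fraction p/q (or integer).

x̄ = F·x = [0, 13]
P̄ = F·P·Fᵀ + Q = [23 -12; -12 33]
y = z − H·x̄ = [-15, 38]
S = H·P̄·Hᵀ + R = [314 -450; -450 722]
K = P̄·Hᵀ·S⁻¹ = [-702/1513 -435/3026; -2733/6052 -2835/6052]
x' = x̄ + K·y = [2265/1513, 11941/6052]
P' = (I − K·H)·P̄ = [1549/3026 1839/3026; 1839/3026 1392/1513]

x' = [2265/1513, 11941/6052]
P' = [1549/3026 1839/3026; 1839/3026 1392/1513]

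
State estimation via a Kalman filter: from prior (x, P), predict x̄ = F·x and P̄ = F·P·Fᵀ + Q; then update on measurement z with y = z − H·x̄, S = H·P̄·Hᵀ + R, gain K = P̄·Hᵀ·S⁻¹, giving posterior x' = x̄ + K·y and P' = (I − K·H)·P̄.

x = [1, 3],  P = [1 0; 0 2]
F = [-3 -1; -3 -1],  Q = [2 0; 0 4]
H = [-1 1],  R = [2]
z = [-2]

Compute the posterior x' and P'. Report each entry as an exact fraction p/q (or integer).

x̄ = F·x = [-6, -6]
P̄ = F·P·Fᵀ + Q = [13 11; 11 15]
y = z − H·x̄ = [-2]
S = H·P̄·Hᵀ + R = [8]
K = P̄·Hᵀ·S⁻¹ = [-1/4; 1/2]
x' = x̄ + K·y = [-11/2, -7]
P' = (I − K·H)·P̄ = [25/2 12; 12 13]

x' = [-11/2, -7]
P' = [25/2 12; 12 13]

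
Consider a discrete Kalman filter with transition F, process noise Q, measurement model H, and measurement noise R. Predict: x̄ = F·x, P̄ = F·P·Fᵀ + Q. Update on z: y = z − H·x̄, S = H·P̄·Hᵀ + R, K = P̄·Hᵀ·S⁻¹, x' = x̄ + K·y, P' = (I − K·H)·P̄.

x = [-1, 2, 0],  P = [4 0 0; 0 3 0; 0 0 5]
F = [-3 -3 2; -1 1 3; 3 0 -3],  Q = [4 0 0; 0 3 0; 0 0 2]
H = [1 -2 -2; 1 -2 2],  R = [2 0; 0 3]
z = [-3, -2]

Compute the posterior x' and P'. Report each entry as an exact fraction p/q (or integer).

x̄ = F·x = [-3, 3, -3]
P̄ = F·P·Fᵀ + Q = [87 33 -66; 33 55 -57; -66 -57 83]
y = z − H·x̄ = [0, 13]
S = H·P̄·Hᵀ + R = [317 -157; -157 702]
K = P̄·Hᵀ·S⁻¹ = [89979/197885 -11166/197885; -4013/197885 -54738/197885; -49238/197885 49312/197885]
x' = x̄ + K·y = [-738813/197885, -117939/197885, 47401/197885]
P' = (I − K·H)·P̄ = [2209782/197885 1068276/197885 -53364/197885; 1068276/197885 577198/197885 -39047/197885; -53364/197885 -39047/197885 61603/197885]

x' = [-738813/197885, -117939/197885, 47401/197885]
P' = [2209782/197885 1068276/197885 -53364/197885; 1068276/197885 577198/197885 -39047/197885; -53364/197885 -39047/197885 61603/197885]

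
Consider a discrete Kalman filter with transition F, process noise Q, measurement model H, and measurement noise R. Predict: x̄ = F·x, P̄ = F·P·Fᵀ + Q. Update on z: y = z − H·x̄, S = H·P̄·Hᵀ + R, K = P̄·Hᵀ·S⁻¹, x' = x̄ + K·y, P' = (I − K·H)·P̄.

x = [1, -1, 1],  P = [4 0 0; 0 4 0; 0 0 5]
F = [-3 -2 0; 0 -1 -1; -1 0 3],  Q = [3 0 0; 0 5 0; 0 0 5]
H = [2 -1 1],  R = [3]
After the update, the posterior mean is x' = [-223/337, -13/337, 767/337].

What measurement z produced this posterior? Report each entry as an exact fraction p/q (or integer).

x̄ = F·x = [-1, 0, 2]
P̄ = F·P·Fᵀ + Q = [55 8 12; 8 14 -15; 12 -15 54]
S = H·P̄·Hᵀ + R = [337]
K = P̄·Hᵀ·S⁻¹ = [114/337; -13/337; 93/337]
x' − x̄ = [114/337, -13/337, 93/337] = K·y
y = (KᵀK)⁻¹·Kᵀ·(x' − x̄) = [1]
z = y + H·x̄ = [1] + [0] = [1]

z = [1]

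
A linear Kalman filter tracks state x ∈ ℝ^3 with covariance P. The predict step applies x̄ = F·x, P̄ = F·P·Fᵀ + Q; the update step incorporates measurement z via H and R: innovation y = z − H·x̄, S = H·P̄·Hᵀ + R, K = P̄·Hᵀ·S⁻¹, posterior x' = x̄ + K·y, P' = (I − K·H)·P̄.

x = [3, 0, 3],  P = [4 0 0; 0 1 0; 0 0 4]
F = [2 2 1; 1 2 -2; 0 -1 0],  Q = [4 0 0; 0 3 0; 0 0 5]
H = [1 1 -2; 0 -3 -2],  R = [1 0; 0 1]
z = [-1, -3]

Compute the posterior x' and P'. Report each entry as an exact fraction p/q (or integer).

x' = [101471/20047, -15138/20047, 51898/20047]
P' = [280484/20047 -68520/20047 101882/20047; -68520/20047 19223/20047 -26108/20047; 101882/20047 -26108/20047 40058/20047]

x̄ = F·x = [9, -3, 0]
P̄ = F·P·Fᵀ + Q = [28 4 -2; 4 27 -2; -2 -2 6]
y = z − H·x̄ = [-7, -12]
S = H·P̄·Hᵀ + R = [104 -73; -73 244]
K = P̄·Hᵀ·S⁻¹ = [8200/20047 1796/20047; 2919/20047 -5453/20047; -4342/20047 -1792/20047]
x' = x̄ + K·y = [101471/20047, -15138/20047, 51898/20047]
P' = (I − K·H)·P̄ = [280484/20047 -68520/20047 101882/20047; -68520/20047 19223/20047 -26108/20047; 101882/20047 -26108/20047 40058/20047]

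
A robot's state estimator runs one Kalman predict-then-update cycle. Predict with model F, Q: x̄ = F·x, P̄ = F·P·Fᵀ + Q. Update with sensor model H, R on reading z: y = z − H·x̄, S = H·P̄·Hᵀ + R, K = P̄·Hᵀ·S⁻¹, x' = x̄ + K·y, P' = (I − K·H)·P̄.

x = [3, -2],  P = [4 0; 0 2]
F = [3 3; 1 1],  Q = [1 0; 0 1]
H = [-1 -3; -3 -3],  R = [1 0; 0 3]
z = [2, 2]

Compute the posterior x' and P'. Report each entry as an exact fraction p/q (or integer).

x̄ = F·x = [3, 1]
P̄ = F·P·Fᵀ + Q = [55 18; 18 7]
y = z − H·x̄ = [8, 14]
S = H·P̄·Hᵀ + R = [227 444; 444 885]
K = P̄·Hᵀ·S⁻¹ = [257/1253 -439/1253; -405/1253 97/1253]
x' = x̄ + K·y = [-331/1253, -629/1253]
P' = (I − K·H)·P̄ = [787/1253 -348/1253; -348/1253 251/1253]

x' = [-331/1253, -629/1253]
P' = [787/1253 -348/1253; -348/1253 251/1253]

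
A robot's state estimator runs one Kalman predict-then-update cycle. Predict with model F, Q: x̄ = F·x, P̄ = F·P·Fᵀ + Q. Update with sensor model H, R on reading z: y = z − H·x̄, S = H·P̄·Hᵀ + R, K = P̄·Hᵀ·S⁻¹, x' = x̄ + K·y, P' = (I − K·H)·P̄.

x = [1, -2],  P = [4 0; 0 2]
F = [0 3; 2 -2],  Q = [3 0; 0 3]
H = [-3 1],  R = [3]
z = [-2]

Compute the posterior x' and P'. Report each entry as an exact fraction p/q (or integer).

x̄ = F·x = [-6, 6]
P̄ = F·P·Fᵀ + Q = [21 -12; -12 27]
y = z − H·x̄ = [-26]
S = H·P̄·Hᵀ + R = [291]
K = P̄·Hᵀ·S⁻¹ = [-25/97; 21/97]
x' = x̄ + K·y = [68/97, 36/97]
P' = (I − K·H)·P̄ = [162/97 411/97; 411/97 1296/97]

x' = [68/97, 36/97]
P' = [162/97 411/97; 411/97 1296/97]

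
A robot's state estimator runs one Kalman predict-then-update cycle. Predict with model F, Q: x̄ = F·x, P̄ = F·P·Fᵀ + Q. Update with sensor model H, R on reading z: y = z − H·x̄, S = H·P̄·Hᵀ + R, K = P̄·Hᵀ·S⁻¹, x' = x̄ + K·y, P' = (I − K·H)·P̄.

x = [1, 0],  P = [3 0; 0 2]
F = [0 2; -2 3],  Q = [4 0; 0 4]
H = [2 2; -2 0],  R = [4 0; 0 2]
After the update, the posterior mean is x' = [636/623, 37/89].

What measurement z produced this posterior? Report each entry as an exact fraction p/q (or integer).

z = [3, -2]

x̄ = F·x = [0, -2]
P̄ = F·P·Fᵀ + Q = [12 12; 12 34]
S = H·P̄·Hᵀ + R = [284 -96; -96 50]
K = P̄·Hᵀ·S⁻¹ = [12/623 -276/623; 41/89 36/89]
x' − x̄ = [636/623, 215/89] = K·y
y = (KᵀK)⁻¹·Kᵀ·(x' − x̄) = [7, -2]
z = y + H·x̄ = [7, -2] + [-4, 0] = [3, -2]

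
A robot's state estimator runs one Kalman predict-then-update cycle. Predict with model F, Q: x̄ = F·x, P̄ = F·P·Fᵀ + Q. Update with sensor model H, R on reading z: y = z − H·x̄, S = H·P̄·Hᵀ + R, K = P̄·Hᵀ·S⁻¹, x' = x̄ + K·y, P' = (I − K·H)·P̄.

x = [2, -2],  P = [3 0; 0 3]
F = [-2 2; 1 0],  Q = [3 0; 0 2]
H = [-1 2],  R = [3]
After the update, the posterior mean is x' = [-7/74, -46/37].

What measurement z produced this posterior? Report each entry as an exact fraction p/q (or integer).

z = [-3]

x̄ = F·x = [-8, 2]
P̄ = F·P·Fᵀ + Q = [27 -6; -6 5]
S = H·P̄·Hᵀ + R = [74]
K = P̄·Hᵀ·S⁻¹ = [-39/74; 8/37]
x' − x̄ = [585/74, -120/37] = K·y
y = (KᵀK)⁻¹·Kᵀ·(x' − x̄) = [-15]
z = y + H·x̄ = [-15] + [12] = [-3]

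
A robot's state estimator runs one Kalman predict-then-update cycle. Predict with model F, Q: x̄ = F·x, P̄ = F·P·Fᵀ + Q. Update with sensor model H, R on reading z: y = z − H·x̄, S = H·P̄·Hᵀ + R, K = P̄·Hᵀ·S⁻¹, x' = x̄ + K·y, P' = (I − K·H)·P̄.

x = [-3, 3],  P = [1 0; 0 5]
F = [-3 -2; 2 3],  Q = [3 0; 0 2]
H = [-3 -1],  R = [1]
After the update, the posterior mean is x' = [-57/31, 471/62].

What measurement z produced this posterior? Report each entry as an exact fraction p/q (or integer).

x̄ = F·x = [3, 3]
P̄ = F·P·Fᵀ + Q = [32 -36; -36 51]
S = H·P̄·Hᵀ + R = [124]
K = P̄·Hᵀ·S⁻¹ = [-15/31; 57/124]
x' − x̄ = [-150/31, 285/62] = K·y
y = (KᵀK)⁻¹·Kᵀ·(x' − x̄) = [10]
z = y + H·x̄ = [10] + [-12] = [-2]

z = [-2]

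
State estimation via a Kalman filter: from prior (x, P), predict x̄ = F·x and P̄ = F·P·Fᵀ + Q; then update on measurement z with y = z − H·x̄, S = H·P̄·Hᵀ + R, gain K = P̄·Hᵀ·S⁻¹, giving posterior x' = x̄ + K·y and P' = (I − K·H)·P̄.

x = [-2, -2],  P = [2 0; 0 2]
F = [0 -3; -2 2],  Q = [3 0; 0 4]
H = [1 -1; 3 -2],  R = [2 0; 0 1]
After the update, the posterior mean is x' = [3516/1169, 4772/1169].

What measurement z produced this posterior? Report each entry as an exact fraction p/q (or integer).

z = [-2, 1]

x̄ = F·x = [6, 0]
P̄ = F·P·Fᵀ + Q = [21 -12; -12 20]
S = H·P̄·Hᵀ + R = [67 163; 163 414]
K = P̄·Hᵀ·S⁻¹ = [-519/1169 450/1169; -860/1169 124/1169]
x' − x̄ = [-3498/1169, 4772/1169] = K·y
y = (KᵀK)⁻¹·Kᵀ·(x' − x̄) = [-8, -17]
z = y + H·x̄ = [-8, -17] + [6, 18] = [-2, 1]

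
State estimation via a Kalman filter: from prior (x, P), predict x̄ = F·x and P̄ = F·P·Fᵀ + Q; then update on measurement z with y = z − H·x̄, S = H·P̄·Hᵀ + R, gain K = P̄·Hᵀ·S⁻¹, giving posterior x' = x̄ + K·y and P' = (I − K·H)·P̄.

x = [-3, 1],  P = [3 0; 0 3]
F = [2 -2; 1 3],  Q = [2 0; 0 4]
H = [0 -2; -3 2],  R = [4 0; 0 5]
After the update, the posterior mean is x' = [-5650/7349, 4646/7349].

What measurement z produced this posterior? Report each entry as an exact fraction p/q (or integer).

z = [-2, 3]

x̄ = F·x = [-8, 0]
P̄ = F·P·Fᵀ + Q = [26 -12; -12 34]
S = H·P̄·Hᵀ + R = [140 -208; -208 519]
K = P̄·Hᵀ·S⁻¹ = [-2190/7349 -2322/7349; -3415/7349 104/7349]
x' − x̄ = [53142/7349, 4646/7349] = K·y
y = (KᵀK)⁻¹·Kᵀ·(x' − x̄) = [-2, -21]
z = y + H·x̄ = [-2, -21] + [0, 24] = [-2, 3]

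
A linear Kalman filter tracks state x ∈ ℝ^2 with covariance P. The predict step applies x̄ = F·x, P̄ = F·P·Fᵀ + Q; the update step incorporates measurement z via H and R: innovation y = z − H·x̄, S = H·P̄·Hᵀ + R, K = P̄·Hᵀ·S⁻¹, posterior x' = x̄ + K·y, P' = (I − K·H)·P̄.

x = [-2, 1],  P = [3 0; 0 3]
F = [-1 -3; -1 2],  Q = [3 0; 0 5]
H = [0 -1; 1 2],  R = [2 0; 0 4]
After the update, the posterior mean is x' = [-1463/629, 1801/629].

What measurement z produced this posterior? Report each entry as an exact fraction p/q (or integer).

x̄ = F·x = [-1, 4]
P̄ = F·P·Fᵀ + Q = [33 -15; -15 20]
S = H·P̄·Hᵀ + R = [22 -25; -25 57]
K = P̄·Hᵀ·S⁻¹ = [930/629 441/629; -515/629 50/629]
x' − x̄ = [-834/629, -715/629] = K·y
y = (KᵀK)⁻¹·Kᵀ·(x' − x̄) = [1, -4]
z = y + H·x̄ = [1, -4] + [-4, 7] = [-3, 3]

z = [-3, 3]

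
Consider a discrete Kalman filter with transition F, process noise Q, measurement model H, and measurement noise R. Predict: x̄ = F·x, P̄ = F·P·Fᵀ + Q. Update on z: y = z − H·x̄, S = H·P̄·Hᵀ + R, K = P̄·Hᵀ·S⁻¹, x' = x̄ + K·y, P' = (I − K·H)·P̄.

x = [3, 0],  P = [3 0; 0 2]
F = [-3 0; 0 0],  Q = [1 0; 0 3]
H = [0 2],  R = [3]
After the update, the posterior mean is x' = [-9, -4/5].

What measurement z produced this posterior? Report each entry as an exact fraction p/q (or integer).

x̄ = F·x = [-9, 0]
P̄ = F·P·Fᵀ + Q = [28 0; 0 3]
S = H·P̄·Hᵀ + R = [15]
K = P̄·Hᵀ·S⁻¹ = [0; 2/5]
x' − x̄ = [0, -4/5] = K·y
y = (KᵀK)⁻¹·Kᵀ·(x' − x̄) = [-2]
z = y + H·x̄ = [-2] + [0] = [-2]

z = [-2]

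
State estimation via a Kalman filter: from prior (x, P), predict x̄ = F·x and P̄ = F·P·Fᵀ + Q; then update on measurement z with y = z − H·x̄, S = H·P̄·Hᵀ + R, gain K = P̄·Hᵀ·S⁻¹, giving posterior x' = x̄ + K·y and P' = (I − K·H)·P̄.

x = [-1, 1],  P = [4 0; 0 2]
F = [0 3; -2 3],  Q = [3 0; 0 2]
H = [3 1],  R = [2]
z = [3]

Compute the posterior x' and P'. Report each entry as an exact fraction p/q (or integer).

x̄ = F·x = [3, 5]
P̄ = F·P·Fᵀ + Q = [21 18; 18 36]
y = z − H·x̄ = [-11]
S = H·P̄·Hᵀ + R = [335]
K = P̄·Hᵀ·S⁻¹ = [81/335; 18/67]
x' = x̄ + K·y = [114/335, 137/67]
P' = (I − K·H)·P̄ = [474/335 -252/67; -252/67 792/67]

x' = [114/335, 137/67]
P' = [474/335 -252/67; -252/67 792/67]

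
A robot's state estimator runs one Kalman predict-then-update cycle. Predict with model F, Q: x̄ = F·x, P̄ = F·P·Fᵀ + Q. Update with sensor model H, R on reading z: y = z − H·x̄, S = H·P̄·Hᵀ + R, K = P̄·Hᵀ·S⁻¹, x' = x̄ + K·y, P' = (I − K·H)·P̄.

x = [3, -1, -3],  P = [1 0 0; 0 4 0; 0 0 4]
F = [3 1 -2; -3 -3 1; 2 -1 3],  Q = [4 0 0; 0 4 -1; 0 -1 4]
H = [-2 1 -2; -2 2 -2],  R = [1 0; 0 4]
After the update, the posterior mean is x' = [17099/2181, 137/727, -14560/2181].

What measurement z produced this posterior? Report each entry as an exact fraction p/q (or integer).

z = [-2, -2]

x̄ = F·x = [14, -9, -2]
P̄ = F·P·Fᵀ + Q = [33 -29 -22; -29 53 17; -22 17 48]
S = H·P̄·Hᵀ + R = [250 326; 326 460]
K = P̄·Hᵀ·S⁻¹ = [655/2181 -1687/4362; -580/727 1233/1454; -2558/2181 3455/4362]
x' − x̄ = [-13435/2181, 6680/727, -10198/2181] = K·y
y = (KᵀK)⁻¹·Kᵀ·(x' − x̄) = [31, 40]
z = y + H·x̄ = [31, 40] + [-33, -42] = [-2, -2]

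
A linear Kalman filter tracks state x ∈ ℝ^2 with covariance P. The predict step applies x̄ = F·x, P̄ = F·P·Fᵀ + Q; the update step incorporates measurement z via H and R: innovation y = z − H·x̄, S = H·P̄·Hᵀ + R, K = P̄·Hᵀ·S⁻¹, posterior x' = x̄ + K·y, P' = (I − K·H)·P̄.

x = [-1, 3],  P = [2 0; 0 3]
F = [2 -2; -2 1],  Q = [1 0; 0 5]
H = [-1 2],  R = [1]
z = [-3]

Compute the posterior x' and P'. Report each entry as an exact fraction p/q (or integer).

x' = [-107/142, -128/71]
P' = [581/142 133/71; 133/71 78/71]

x̄ = F·x = [-8, 5]
P̄ = F·P·Fᵀ + Q = [21 -14; -14 16]
y = z − H·x̄ = [-21]
S = H·P̄·Hᵀ + R = [142]
K = P̄·Hᵀ·S⁻¹ = [-49/142; 23/71]
x' = x̄ + K·y = [-107/142, -128/71]
P' = (I − K·H)·P̄ = [581/142 133/71; 133/71 78/71]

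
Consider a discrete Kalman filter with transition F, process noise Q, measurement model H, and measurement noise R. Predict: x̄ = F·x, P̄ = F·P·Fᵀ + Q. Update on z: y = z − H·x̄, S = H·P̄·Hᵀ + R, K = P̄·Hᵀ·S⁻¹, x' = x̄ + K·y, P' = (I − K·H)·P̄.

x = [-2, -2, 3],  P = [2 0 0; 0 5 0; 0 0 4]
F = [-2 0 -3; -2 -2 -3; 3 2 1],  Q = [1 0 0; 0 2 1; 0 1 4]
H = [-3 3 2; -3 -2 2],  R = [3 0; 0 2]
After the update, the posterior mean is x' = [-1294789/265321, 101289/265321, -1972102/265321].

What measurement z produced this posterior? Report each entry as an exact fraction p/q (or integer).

x̄ = F·x = [-5, -1, -7]
P̄ = F·P·Fᵀ + Q = [45 44 -24; 44 66 -43; -24 -43 46]
S = H·P̄·Hᵀ + R = [166 263; 263 2015]
K = P̄·Hᵀ·S⁻¹ = [-31492/265321 -31573/265321; 51750/265321 -52840/265321; 4775/265321 32295/265321]
x' − x̄ = [31816/265321, 366610/265321, -114855/265321] = K·y
y = (KᵀK)⁻¹·Kᵀ·(x' − x̄) = [3, -4]
z = y + H·x̄ = [3, -4] + [-2, 3] = [1, -1]

z = [1, -1]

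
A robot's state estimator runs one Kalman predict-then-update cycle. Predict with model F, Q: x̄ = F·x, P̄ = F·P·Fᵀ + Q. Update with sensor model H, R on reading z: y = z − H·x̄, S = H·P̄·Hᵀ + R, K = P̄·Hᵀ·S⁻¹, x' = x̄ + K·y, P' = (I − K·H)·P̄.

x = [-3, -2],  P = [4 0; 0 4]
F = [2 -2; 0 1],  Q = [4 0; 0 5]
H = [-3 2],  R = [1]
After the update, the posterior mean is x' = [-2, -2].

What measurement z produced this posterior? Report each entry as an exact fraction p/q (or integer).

x̄ = F·x = [-2, -2]
P̄ = F·P·Fᵀ + Q = [36 -8; -8 9]
S = H·P̄·Hᵀ + R = [457]
K = P̄·Hᵀ·S⁻¹ = [-124/457; 42/457]
x' − x̄ = [0, 0] = K·y
y = (KᵀK)⁻¹·Kᵀ·(x' − x̄) = [0]
z = y + H·x̄ = [0] + [2] = [2]

z = [2]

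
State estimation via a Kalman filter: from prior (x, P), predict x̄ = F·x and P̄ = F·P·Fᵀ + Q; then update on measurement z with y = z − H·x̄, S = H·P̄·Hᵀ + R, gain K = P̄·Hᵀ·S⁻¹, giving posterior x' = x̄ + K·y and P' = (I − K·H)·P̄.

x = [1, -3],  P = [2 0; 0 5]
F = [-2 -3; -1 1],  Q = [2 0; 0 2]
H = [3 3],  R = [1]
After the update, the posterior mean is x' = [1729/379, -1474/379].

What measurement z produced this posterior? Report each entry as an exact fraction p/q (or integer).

x̄ = F·x = [7, -4]
P̄ = F·P·Fᵀ + Q = [55 -11; -11 9]
S = H·P̄·Hᵀ + R = [379]
K = P̄·Hᵀ·S⁻¹ = [132/379; -6/379]
x' − x̄ = [-924/379, 42/379] = K·y
y = (KᵀK)⁻¹·Kᵀ·(x' − x̄) = [-7]
z = y + H·x̄ = [-7] + [9] = [2]

z = [2]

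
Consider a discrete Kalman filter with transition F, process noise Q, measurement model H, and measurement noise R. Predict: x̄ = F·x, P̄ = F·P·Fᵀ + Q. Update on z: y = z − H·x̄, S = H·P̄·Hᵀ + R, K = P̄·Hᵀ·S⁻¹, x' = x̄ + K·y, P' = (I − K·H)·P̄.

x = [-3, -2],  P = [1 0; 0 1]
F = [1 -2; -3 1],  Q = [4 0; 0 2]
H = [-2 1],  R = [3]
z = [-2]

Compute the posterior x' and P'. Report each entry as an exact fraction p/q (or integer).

x̄ = F·x = [1, 7]
P̄ = F·P·Fᵀ + Q = [9 -5; -5 12]
y = z − H·x̄ = [-7]
S = H·P̄·Hᵀ + R = [71]
K = P̄·Hᵀ·S⁻¹ = [-23/71; 22/71]
x' = x̄ + K·y = [232/71, 343/71]
P' = (I − K·H)·P̄ = [110/71 151/71; 151/71 368/71]

x' = [232/71, 343/71]
P' = [110/71 151/71; 151/71 368/71]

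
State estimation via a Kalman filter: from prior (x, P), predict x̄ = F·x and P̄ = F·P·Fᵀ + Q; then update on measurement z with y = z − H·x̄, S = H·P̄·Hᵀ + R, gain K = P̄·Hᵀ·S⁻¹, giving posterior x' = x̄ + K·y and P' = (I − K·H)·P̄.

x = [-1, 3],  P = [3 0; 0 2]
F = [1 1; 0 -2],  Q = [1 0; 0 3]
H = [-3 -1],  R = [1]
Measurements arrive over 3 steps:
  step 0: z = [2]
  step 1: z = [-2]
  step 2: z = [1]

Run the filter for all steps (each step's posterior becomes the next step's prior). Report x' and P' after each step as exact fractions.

step 0: x' = [4/3, -125/21], P' = [4/3 -11/3; -11/3 461/42]
step 1: x' = [-2162/587, 7494/587], P' = [3048/587 -9005/587; -9005/587 27143/587]
step 2: x' = [17189/2044, -30407/1168], P' = [10677/511 -18231/292; -18231/292 218987/1168]

step 0: x̄ = F·x = [2, -6]
step 0: P̄ = F·P·Fᵀ + Q = [6 -4; -4 11]
step 0: y = z − H·x̄ = [2]
step 0: S = H·P̄·Hᵀ + R = [42]
step 0: K = P̄·Hᵀ·S⁻¹ = [-1/3; 1/42]
step 0: x' = x̄ + K·y = [4/3, -125/21]
step 0: P' = (I − K·H)·P̄ = [4/3 -11/3; -11/3 461/42]
step 1: x̄ = F·x = [-97/21, 250/21]
step 1: P̄ = F·P·Fᵀ + Q = [251/42 -307/21; -307/21 985/21]
step 1: y = z − H·x̄ = [-83/21]
step 1: S = H·P̄·Hᵀ + R = [587/42]
step 1: K = P̄·Hᵀ·S⁻¹ = [-139/587; -128/587]
step 1: x' = x̄ + K·y = [-2162/587, 7494/587]
step 1: P' = (I − K·H)·P̄ = [3048/587 -9005/587; -9005/587 27143/587]
step 2: x̄ = F·x = [5332/587, -14988/587]
step 2: P̄ = F·P·Fᵀ + Q = [12768/587 -36276/587; -36276/587 110333/587]
step 2: y = z − H·x̄ = [1595/587]
step 2: S = H·P̄·Hᵀ + R = [8176/587]
step 2: K = P̄·Hᵀ·S⁻¹ = [-507/2044; -215/1168]
step 2: x' = x̄ + K·y = [17189/2044, -30407/1168]
step 2: P' = (I − K·H)·P̄ = [10677/511 -18231/292; -18231/292 218987/1168]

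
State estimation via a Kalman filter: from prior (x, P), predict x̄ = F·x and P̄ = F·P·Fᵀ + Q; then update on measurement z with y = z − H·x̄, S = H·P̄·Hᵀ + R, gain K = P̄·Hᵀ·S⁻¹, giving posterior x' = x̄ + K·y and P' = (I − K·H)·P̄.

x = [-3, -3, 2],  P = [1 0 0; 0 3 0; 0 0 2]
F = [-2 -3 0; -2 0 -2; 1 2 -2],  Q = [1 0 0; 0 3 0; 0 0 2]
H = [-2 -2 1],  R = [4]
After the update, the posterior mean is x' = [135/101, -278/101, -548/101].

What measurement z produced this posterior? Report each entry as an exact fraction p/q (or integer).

x̄ = F·x = [15, 2, -13]
P̄ = F·P·Fᵀ + Q = [32 4 -20; 4 15 6; -20 6 23]
S = H·P̄·Hᵀ + R = [303]
K = P̄·Hᵀ·S⁻¹ = [-92/303; -32/303; 17/101]
x' − x̄ = [-1380/101, -480/101, 765/101] = K·y
y = (KᵀK)⁻¹·Kᵀ·(x' − x̄) = [45]
z = y + H·x̄ = [45] + [-47] = [-2]

z = [-2]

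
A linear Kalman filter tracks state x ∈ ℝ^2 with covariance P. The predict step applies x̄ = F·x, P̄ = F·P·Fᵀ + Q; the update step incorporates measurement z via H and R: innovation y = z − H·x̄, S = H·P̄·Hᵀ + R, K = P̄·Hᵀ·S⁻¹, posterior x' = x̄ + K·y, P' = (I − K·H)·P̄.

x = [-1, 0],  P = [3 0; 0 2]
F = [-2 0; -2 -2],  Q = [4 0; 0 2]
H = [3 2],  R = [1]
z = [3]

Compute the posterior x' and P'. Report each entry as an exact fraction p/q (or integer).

x̄ = F·x = [2, 2]
P̄ = F·P·Fᵀ + Q = [16 12; 12 22]
y = z − H·x̄ = [-7]
S = H·P̄·Hᵀ + R = [377]
K = P̄·Hᵀ·S⁻¹ = [72/377; 80/377]
x' = x̄ + K·y = [250/377, 194/377]
P' = (I − K·H)·P̄ = [848/377 -1236/377; -1236/377 1894/377]

x' = [250/377, 194/377]
P' = [848/377 -1236/377; -1236/377 1894/377]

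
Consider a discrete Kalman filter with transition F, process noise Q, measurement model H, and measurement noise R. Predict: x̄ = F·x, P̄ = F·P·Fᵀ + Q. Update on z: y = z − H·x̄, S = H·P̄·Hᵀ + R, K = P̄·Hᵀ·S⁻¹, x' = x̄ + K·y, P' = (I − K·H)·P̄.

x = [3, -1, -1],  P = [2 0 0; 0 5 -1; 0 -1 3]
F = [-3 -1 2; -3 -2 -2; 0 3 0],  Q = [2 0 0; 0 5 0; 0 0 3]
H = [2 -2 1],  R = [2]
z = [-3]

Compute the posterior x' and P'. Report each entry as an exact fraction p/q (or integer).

x' = [-245/27, -217/27, -1]
P' = [2089/54 691/27 -26; 691/27 2983/135 -38/5; -26 -38/5 186/5]

x̄ = F·x = [-10, -5, -3]
P̄ = F·P·Fᵀ + Q = [41 18 -21; 18 47 -24; -21 -24 48]
y = z − H·x̄ = [10]
S = H·P̄·Hᵀ + R = [270]
K = P̄·Hᵀ·S⁻¹ = [5/54; -41/135; 1/5]
x' = x̄ + K·y = [-245/27, -217/27, -1]
P' = (I − K·H)·P̄ = [2089/54 691/27 -26; 691/27 2983/135 -38/5; -26 -38/5 186/5]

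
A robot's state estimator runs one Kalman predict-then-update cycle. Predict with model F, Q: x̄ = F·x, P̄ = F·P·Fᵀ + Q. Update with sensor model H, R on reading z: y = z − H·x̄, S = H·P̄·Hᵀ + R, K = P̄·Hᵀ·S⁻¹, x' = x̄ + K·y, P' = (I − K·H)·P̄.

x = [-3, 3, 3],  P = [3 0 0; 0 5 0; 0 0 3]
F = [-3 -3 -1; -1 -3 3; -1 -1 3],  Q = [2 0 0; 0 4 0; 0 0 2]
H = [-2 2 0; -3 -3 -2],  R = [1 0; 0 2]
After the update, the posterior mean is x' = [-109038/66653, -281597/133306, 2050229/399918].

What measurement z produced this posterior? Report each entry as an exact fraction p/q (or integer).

z = [-1, 1]

x̄ = F·x = [-3, 3, 9]
P̄ = F·P·Fᵀ + Q = [77 45 15; 45 79 45; 15 45 37]
S = H·P̄·Hᵀ + R = [265 -132; -132 3084]
K = P̄·Hᵀ·S⁻¹ = [-20804/66653 -9449/66653; 12394/66653 -18909/133306; 12626/66653 -29695/399918]
x' − x̄ = [90921/66653, -681515/133306, -1549033/399918] = K·y
y = (KᵀK)⁻¹·Kᵀ·(x' − x̄) = [-13, 19]
z = y + H·x̄ = [-13, 19] + [12, -18] = [-1, 1]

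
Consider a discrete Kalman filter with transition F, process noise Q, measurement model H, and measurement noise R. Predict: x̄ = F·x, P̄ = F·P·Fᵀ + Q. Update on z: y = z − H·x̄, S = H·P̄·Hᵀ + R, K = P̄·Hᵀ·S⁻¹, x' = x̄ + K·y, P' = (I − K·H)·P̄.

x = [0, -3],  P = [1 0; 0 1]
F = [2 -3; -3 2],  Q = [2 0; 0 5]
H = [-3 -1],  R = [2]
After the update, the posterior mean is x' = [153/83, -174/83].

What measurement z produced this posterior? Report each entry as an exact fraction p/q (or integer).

z = [-3]

x̄ = F·x = [9, -6]
P̄ = F·P·Fᵀ + Q = [15 -12; -12 18]
S = H·P̄·Hᵀ + R = [83]
K = P̄·Hᵀ·S⁻¹ = [-33/83; 18/83]
x' − x̄ = [-594/83, 324/83] = K·y
y = (KᵀK)⁻¹·Kᵀ·(x' − x̄) = [18]
z = y + H·x̄ = [18] + [-21] = [-3]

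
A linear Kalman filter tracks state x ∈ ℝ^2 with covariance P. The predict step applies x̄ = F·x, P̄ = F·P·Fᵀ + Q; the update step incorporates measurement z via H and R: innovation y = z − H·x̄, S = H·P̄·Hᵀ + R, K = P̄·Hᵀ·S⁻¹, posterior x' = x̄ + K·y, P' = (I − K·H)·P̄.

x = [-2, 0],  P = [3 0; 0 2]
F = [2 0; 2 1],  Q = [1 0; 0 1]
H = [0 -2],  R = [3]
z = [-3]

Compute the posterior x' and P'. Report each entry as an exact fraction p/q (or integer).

x̄ = F·x = [-4, -4]
P̄ = F·P·Fᵀ + Q = [13 12; 12 15]
y = z − H·x̄ = [-11]
S = H·P̄·Hᵀ + R = [63]
K = P̄·Hᵀ·S⁻¹ = [-8/21; -10/21]
x' = x̄ + K·y = [4/21, 26/21]
P' = (I − K·H)·P̄ = [27/7 4/7; 4/7 5/7]

x' = [4/21, 26/21]
P' = [27/7 4/7; 4/7 5/7]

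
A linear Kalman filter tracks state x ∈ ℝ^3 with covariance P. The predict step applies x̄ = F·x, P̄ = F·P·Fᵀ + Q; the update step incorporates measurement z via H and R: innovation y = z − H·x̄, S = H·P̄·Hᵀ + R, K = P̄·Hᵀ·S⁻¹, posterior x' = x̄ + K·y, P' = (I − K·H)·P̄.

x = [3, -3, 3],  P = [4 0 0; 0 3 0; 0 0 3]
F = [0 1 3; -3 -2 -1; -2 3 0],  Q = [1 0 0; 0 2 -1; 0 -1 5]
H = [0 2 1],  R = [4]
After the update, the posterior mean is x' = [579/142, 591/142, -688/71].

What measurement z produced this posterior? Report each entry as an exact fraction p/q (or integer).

z = [-1]

x̄ = F·x = [6, -6, -15]
P̄ = F·P·Fᵀ + Q = [31 -15 9; -15 53 5; 9 5 48]
S = H·P̄·Hᵀ + R = [284]
K = P̄·Hᵀ·S⁻¹ = [-21/284; 111/284; 29/142]
x' − x̄ = [-273/142, 1443/142, 377/71] = K·y
y = (KᵀK)⁻¹·Kᵀ·(x' − x̄) = [26]
z = y + H·x̄ = [26] + [-27] = [-1]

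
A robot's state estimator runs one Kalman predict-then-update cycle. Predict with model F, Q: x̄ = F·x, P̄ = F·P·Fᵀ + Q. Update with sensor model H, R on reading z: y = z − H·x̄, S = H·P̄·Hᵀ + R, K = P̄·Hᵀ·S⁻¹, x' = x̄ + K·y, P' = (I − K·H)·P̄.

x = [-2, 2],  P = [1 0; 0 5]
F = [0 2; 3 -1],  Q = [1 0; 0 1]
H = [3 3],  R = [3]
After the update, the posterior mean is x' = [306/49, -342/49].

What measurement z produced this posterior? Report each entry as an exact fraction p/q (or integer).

x̄ = F·x = [4, -8]
P̄ = F·P·Fᵀ + Q = [21 -10; -10 15]
S = H·P̄·Hᵀ + R = [147]
K = P̄·Hᵀ·S⁻¹ = [11/49; 5/49]
x' − x̄ = [110/49, 50/49] = K·y
y = (KᵀK)⁻¹·Kᵀ·(x' − x̄) = [10]
z = y + H·x̄ = [10] + [-12] = [-2]

z = [-2]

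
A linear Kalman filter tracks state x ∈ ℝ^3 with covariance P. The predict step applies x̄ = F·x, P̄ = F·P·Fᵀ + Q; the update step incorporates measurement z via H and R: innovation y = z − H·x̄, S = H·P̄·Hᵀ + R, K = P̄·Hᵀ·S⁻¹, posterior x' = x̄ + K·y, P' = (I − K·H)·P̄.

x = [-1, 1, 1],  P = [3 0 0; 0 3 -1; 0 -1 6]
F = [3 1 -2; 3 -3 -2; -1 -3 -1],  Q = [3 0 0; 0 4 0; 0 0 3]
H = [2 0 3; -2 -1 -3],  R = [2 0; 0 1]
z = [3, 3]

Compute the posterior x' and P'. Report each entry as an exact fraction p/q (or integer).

x̄ = F·x = [-4, -8, -3]
P̄ = F·P·Fᵀ + Q = [61 38 -11; 38 70 21; -11 21 33]
y = z − H·x̄ = [20, -22]
S = H·P̄·Hᵀ + R = [411 -548; -548 758]
K = P̄·Hᵀ·S⁻¹ = [-1067/5617 -25/82; -4585/5617 -71/82; 2331/5617 7/41]
x' = x̄ + K·y = [-6133/5617, -29639/5617, 8671/5617]
P' = (I − K·H)·P̄ = [440225/11234 7693/11234 -147453/5617; 7693/11234 28067/11234 -5621/5617; -147453/5617 -5621/5617 99856/5617]

x' = [-6133/5617, -29639/5617, 8671/5617]
P' = [440225/11234 7693/11234 -147453/5617; 7693/11234 28067/11234 -5621/5617; -147453/5617 -5621/5617 99856/5617]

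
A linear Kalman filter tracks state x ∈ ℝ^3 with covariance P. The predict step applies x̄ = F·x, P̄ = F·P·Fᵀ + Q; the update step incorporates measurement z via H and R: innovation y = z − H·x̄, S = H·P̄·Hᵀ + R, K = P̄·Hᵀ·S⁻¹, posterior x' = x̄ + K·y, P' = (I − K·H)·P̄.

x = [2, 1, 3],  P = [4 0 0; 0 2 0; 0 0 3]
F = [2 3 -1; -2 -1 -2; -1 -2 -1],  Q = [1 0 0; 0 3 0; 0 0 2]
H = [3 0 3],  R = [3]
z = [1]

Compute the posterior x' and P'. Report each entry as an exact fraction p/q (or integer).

x' = [233/32, -171/16, -7]
P' = [1109/64 -575/32 -17; -575/32 525/16 18; -17 18 17]

x̄ = F·x = [4, -11, -7]
P̄ = F·P·Fᵀ + Q = [38 -16 -17; -16 33 18; -17 18 17]
y = z − H·x̄ = [10]
S = H·P̄·Hᵀ + R = [192]
K = P̄·Hᵀ·S⁻¹ = [21/64; 1/32; 0]
x' = x̄ + K·y = [233/32, -171/16, -7]
P' = (I − K·H)·P̄ = [1109/64 -575/32 -17; -575/32 525/16 18; -17 18 17]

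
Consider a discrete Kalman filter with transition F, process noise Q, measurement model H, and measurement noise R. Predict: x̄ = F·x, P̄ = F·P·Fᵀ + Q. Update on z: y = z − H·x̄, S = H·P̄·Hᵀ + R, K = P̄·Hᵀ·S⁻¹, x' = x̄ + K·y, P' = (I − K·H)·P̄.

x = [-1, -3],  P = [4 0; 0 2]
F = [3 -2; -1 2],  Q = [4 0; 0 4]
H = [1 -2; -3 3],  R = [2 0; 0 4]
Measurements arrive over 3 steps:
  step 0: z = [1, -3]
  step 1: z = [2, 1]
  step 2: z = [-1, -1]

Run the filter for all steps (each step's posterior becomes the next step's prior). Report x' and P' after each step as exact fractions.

step 0: x̄ = F·x = [3, -5]
step 0: P̄ = F·P·Fᵀ + Q = [48 -20; -20 16]
step 0: y = z − H·x̄ = [-12, 21]
step 0: S = H·P̄·Hᵀ + R = [194 -420; -420 940]
step 0: K = P̄·Hᵀ·S⁻¹ = [-74/149 -327/745; -88/149 -111/745]
step 0: x' = x̄ + K·y = [-192/745, -776/745]
step 0: P' = (I − K·H)·P̄ = [1612/745 1176/745; 1176/745 1028/745]
step 1: x̄ = F·x = [976/745, -272/149]
step 1: P̄ = F·P·Fᵀ + Q = [7488/745 92/149; 92/149 800/149]
step 1: y = z − H·x̄ = [-2206/745, 7753/745]
step 1: S = H·P̄·Hᵀ + R = [23138/745 -42324/745; -42324/745 98092/745]
step 1: K = P̄·Hᵀ·S⁻¹ = [-41626/80257 -35211/80257; -48680/80257 -12315/80257]
step 1: x' = x̄ + K·y = [-138031/80257, -130523/80257]
step 1: P' = (I − K·H)·P̄ = [177148/80257 130200/80257; 130200/80257 113780/80257]
step 2: x̄ = F·x = [-153047/80257, -123015/80257]
step 2: P̄ = F·P·Fᵀ + Q = [808080/80257 55036/80257; 55036/80257 432496/80257]
step 2: y = z − H·x̄ = [-173240/80257, -170353/80257]
step 2: S = H·P̄·Hᵀ + R = [2478434/80257 -4523892/80257; -4523892/80257 10495564/80257]
step 2: K = P̄·Hᵀ·S⁻¹ = [-4507522/8639377 -3802467/8639377; -5261504/8639377 -1335747/8639377]
step 2: x' = x̄ + K·y = [1325916/8639377, 950428/8639377]
step 2: P' = (I − K·H)·P̄ = [19154956/8639377 14085000/8639377; 14085000/8639377 12304004/8639377]

step 0: x' = [-192/745, -776/745], P' = [1612/745 1176/745; 1176/745 1028/745]
step 1: x' = [-138031/80257, -130523/80257], P' = [177148/80257 130200/80257; 130200/80257 113780/80257]
step 2: x' = [1325916/8639377, 950428/8639377], P' = [19154956/8639377 14085000/8639377; 14085000/8639377 12304004/8639377]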